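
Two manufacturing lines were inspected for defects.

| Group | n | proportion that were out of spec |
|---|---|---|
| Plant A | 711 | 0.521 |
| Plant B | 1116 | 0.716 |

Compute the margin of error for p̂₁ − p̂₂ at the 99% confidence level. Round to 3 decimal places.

0.059

The two standard errors are √(0.5210×0.4790/711) = 0.01873 and √(0.7160×0.2840/1116) = 0.01350.
Because the samples are independent, SE_diff = √(0.01873² + 0.01350²) = 0.02309.
Using z* = 2.576 for 99%, ME = 2.576 × 0.02309 = 0.05948.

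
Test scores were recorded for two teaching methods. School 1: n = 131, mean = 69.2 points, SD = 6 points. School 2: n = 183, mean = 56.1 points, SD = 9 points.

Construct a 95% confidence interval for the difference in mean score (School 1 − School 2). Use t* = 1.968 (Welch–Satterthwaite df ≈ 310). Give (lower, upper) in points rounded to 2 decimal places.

Per-group SEs: s₁/√n₁ = 6/√131 = 0.5242, s₂/√n₂ = 9/√183 = 0.6653.
Unpooled SE of the difference: √(0.27478564 + 0.44262409) = 0.8470.
Margin of error = t* · SE = 1.968 × 0.8470 = 1.6669.
x̄₁ − x̄₂ = 69.2 − 56.1 = 13.1000.
CI: 13.1000 ± 1.6669 = (11.43, 14.77).

(11.43, 14.77)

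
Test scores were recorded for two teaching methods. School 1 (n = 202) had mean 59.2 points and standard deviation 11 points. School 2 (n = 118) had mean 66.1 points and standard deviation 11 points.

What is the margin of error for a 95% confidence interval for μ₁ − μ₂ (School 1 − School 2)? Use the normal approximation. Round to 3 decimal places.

Standard errors of each mean: 11/√202 = 0.7740 and 11/√118 = 1.0126.
SE(x̄₁ − x̄₂) = √(0.7740² + 1.0126²) = 1.2745 for independent samples with unequal variances.
With z* = 1.960, the margin is 1.960 × 1.2745 = 2.4980.

2.498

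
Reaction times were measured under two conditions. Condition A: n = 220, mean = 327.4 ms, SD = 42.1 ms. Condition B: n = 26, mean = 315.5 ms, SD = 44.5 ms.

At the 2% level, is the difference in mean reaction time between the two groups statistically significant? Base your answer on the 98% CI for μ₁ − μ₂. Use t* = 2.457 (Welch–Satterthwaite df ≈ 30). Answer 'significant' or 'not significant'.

SE₁ = s₁/√n₁ = 42.1/√220 = 2.8384; SE₂ = 44.5/√26 = 8.7272.
Independent samples, unequal variances: SE_diff = √(SE₁² + SE₂²) = √(8.05651456 + 76.16401984) = 9.1772.
t* = 2.457, so margin of error = 2.457 × 9.1772 = 22.5484.
Difference in means = 327.4 − 315.5 = 11.9000.
11.9000 ± 22.5484 → (-10.6484, 34.4484).
The interval (-10.6484, 34.4484) contains 0, so the difference is not significant.

not significant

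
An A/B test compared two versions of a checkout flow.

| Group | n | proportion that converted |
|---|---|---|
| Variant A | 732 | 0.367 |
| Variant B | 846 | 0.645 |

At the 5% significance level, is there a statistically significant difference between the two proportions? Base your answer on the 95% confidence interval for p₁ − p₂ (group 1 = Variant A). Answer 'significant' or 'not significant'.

significant

Each SE is √(p̂(1−p̂)/n): √(0.3670·0.6330/732) = 0.01781 and √(0.6450·0.3550/846) = 0.01645.
SE(p̂₁ − p̂₂) = √(SE₁² + SE₂²) = √(0.0003171961 + 0.0002706025) = 0.02424, since the two samples are independent.
At 95% confidence z* = 1.960; margin = 1.960 × 0.02424 = 0.04751.
The difference is 0.3670 − 0.6450 = -0.2780, so the interval is -0.2780 ± 0.04751 = (-0.32551, -0.23049).
The interval (-0.32551, -0.23049) does not contain 0, so the difference is significant.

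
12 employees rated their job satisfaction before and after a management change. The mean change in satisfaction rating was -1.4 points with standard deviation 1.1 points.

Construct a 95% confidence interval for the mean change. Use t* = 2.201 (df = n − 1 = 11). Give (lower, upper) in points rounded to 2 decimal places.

(-2.10, -0.70)

This is a matched-pairs design, so SE = s_d/√n = 1.1/√12 = 0.3175.
Margin = 2.201 × 0.3175 = 0.6988; the interval is -1.4 ± 0.6988 = (-2.10, -0.70).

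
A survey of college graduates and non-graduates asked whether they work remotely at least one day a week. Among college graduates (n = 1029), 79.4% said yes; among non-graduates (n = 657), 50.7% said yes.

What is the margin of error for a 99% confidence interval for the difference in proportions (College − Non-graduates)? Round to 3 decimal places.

Each SE is √(p̂(1−p̂)/n): √(0.7940·0.2060/1029) = 0.01261 and √(0.5070·0.4930/657) = 0.01950.
SE(p̂₁ − p̂₂) = √(SE₁² + SE₂²) = √(0.0001590121 + 0.00038025) = 0.02322, since the two samples are independent.
At 99% confidence z* = 2.576; margin = 2.576 × 0.02322 = 0.05981.

0.060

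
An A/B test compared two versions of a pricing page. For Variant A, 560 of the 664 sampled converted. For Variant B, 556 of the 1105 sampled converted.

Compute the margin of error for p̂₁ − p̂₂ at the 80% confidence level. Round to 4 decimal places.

0.0264

p̂₁ = 560/664 = 0.8434 and p̂₂ = 556/1105 = 0.5032.
SE₁ = √(p̂₁(1−p̂₁)/n₁) = √(0.8434·0.1566/664) = 0.01410; SE₂ = √(0.5032·0.4968/1105) = 0.01504.
Independent samples: SE of the difference = √(SE₁² + SE₂²) = √(0.00019881 + 0.0002262016) = 0.02062.
z* for 80% confidence is 1.282, so the margin of error is 1.282 × 0.02062 = 0.02643.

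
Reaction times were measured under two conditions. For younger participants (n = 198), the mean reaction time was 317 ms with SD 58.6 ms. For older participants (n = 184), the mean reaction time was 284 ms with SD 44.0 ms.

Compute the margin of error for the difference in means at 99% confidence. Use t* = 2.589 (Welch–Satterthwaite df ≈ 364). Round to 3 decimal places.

Per-group SEs: s₁/√n₁ = 58.6/√198 = 4.1645, s₂/√n₂ = 44.0/√184 = 3.2437.
Unpooled SE of the difference: √(17.34306025 + 10.52158969) = 5.2787.
Margin of error = t* · SE = 2.589 × 5.2787 = 13.6666.

13.667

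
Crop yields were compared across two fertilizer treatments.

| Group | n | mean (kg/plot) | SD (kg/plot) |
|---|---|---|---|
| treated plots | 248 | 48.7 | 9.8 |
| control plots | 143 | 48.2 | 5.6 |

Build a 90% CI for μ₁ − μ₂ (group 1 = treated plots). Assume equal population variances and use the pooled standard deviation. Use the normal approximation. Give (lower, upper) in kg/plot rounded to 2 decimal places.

s_p = √[((n₁−1)s₁² + (n₂−1)s₂²)/(n₁+n₂−2)] = √[(247·9.8² + 142·5.6²)/389] = 8.5105.
SE = 8.5105·√(1/248 + 1/143) = 0.8936.
With z* = 1.645, margin = 1.645 × 0.8936 = 1.4700.
x̄₁ − x̄₂ = 48.7 − 48.2 = 0.5000; interval 0.5000 ± 1.4700 = (-0.97, 1.97).

(-0.97, 1.97)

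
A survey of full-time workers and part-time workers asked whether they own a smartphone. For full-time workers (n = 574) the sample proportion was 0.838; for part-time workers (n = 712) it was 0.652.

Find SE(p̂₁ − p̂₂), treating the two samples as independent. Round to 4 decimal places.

SE₁ = √(p̂₁(1−p̂₁)/n₁) = √(0.8380·0.1620/574) = 0.01538; SE₂ = √(0.6520·0.3480/712) = 0.01785.
Independent samples: SE of the difference = √(SE₁² + SE₂²) = √(0.0002365444 + 0.0003186225) = 0.02356.

0.0236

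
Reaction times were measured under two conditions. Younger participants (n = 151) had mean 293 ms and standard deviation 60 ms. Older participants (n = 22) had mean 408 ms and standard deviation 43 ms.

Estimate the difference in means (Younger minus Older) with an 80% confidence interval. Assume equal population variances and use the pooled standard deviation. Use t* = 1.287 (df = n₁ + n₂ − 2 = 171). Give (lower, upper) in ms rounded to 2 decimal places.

(-132.09, -97.91)

Pooled variance s_p² = [150·60² + 21·43²] / (151+22−2) = 3384.9649, so s_p = 58.1805.
SE_diff = s_p·√(1/n₁ + 1/n₂) = 58.1805·√(1/151 + 1/22) = 13.2770.
t* = 1.287; margin = 1.287 × 13.2770 = 17.0875.
Difference = 293 − 408 = -115.0000.
-115.0000 ± 17.0875 → (-132.09, -97.91).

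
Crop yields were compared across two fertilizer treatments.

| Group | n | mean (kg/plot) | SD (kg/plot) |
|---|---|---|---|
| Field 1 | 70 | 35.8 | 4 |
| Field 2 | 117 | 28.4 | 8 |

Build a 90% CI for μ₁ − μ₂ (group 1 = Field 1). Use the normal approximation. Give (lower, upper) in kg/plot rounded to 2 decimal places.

(5.95, 8.85)

SE₁ = s₁/√n₁ = 4/√70 = 0.4781; SE₂ = 8/√117 = 0.7396.
Independent samples, unequal variances: SE_diff = √(SE₁² + SE₂²) = √(0.22857961 + 0.54700816) = 0.8807.
z* = 1.645, so margin of error = 1.645 × 0.8807 = 1.4488.
Difference in means = 35.8 − 28.4 = 7.4000.
7.4000 ± 1.4488 → (5.95, 8.85).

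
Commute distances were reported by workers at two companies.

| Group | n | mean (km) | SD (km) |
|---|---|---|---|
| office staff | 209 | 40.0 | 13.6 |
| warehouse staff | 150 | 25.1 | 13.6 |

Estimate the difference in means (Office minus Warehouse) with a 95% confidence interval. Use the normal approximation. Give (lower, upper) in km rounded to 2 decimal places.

(12.05, 17.75)

SE₁ = s₁/√n₁ = 13.6/√209 = 0.9407; SE₂ = 13.6/√150 = 1.1104.
Independent samples, unequal variances: SE_diff = √(SE₁² + SE₂²) = √(0.88491649 + 1.23298816) = 1.4553.
z* = 1.960, so margin of error = 1.960 × 1.4553 = 2.8524.
Difference in means = 40.0 − 25.1 = 14.9000.
14.9000 ± 2.8524 → (12.05, 17.75).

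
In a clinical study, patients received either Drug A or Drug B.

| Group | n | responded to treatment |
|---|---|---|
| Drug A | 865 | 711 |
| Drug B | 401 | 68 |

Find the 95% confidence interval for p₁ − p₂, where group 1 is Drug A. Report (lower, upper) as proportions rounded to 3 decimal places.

(0.608, 0.697)

Sample proportions: 711/865 = 0.8220, 68/401 = 0.1696.
Each SE is √(p̂(1−p̂)/n): √(0.8220·0.1780/865) = 0.01301 and √(0.1696·0.8304/401) = 0.01874.
SE(p̂₁ − p̂₂) = √(SE₁² + SE₂²) = √(0.0001692601 + 0.0003511876) = 0.02281, since the two samples are independent.
At 95% confidence z* = 1.960; margin = 1.960 × 0.02281 = 0.04471.
The difference is 0.8220 − 0.1696 = 0.6524, so the interval is 0.6524 ± 0.04471 = (0.608, 0.697).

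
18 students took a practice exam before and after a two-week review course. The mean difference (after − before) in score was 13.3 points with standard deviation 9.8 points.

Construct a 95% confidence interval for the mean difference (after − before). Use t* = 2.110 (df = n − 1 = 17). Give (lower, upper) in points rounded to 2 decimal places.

This is a matched-pairs design, so SE = s_d/√n = 9.8/√18 = 2.3099.
Margin = 2.110 × 2.3099 = 4.8739; the interval is 13.3 ± 4.8739 = (8.43, 18.17).

(8.43, 18.17)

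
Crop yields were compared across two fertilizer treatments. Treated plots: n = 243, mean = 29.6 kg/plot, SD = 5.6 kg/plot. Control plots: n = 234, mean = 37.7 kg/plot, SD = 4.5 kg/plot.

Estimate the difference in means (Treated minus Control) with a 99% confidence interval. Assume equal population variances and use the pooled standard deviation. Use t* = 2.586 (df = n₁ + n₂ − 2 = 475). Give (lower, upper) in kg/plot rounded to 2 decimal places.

Pooled variance s_p² = [242·5.6² + 233·4.5²] / (243+234−2) = 25.9103, so s_p = 5.0902.
SE_diff = s_p·√(1/n₁ + 1/n₂) = 5.0902·√(1/243 + 1/234) = 0.4662.
t* = 2.586; margin = 2.586 × 0.4662 = 1.2056.
Difference = 29.6 − 37.7 = -8.1000.
-8.1000 ± 1.2056 → (-9.31, -6.89).

(-9.31, -6.89)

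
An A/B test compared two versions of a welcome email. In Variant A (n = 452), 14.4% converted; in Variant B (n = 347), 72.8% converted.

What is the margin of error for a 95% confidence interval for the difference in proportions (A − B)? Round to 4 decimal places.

The two standard errors are √(0.1440×0.8560/452) = 0.01651 and √(0.7280×0.2720/347) = 0.02389.
Because the samples are independent, SE_diff = √(0.01651² + 0.02389²) = 0.02904.
Using z* = 1.960 for 95%, ME = 1.960 × 0.02904 = 0.05692.

0.0569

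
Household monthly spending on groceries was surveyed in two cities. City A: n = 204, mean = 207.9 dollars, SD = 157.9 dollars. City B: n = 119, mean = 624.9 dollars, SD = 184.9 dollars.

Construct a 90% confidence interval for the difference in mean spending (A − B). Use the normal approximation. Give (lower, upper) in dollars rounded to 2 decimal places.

(-450.29, -383.71)

SE₁ = s₁/√n₁ = 157.9/√204 = 11.0552; SE₂ = 184.9/√119 = 16.9498.
Independent samples, unequal variances: SE_diff = √(SE₁² + SE₂²) = √(122.21744704 + 287.29572004) = 20.2364.
z* = 1.645, so margin of error = 1.645 × 20.2364 = 33.2889.
Difference in means = 207.9 − 624.9 = -417.0000.
-417.0000 ± 33.2889 → (-450.29, -383.71).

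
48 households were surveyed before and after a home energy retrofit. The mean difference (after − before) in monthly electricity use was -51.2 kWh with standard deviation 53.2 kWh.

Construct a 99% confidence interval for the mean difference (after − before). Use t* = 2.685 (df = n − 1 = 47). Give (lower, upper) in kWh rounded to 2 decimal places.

Paired design: SE = s_d/√n = 53.2/√48 = 7.6788.
t* = 2.685; margin of error = 2.685 × 7.6788 = 20.6176.
-51.2 ± 20.6176 → (-71.82, -30.58).

(-71.82, -30.58)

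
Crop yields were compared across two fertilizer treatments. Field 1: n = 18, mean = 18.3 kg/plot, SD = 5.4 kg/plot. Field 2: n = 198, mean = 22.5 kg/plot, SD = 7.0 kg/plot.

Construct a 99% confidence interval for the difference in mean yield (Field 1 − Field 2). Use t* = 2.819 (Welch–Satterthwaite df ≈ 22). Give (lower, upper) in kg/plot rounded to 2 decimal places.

(-8.05, -0.35)

SE₁ = s₁/√n₁ = 5.4/√18 = 1.2728; SE₂ = 7.0/√198 = 0.4975.
Independent samples, unequal variances: SE_diff = √(SE₁² + SE₂²) = √(1.62001984 + 0.24750625) = 1.3666.
t* = 2.819, so margin of error = 2.819 × 1.3666 = 3.8524.
Difference in means = 18.3 − 22.5 = -4.2000.
-4.2000 ± 3.8524 → (-8.05, -0.35).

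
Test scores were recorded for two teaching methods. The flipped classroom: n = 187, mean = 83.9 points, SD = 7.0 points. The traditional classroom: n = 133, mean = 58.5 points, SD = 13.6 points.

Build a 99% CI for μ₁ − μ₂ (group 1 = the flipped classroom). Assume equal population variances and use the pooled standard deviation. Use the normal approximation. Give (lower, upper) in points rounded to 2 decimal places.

s_p = √[((n₁−1)s₁² + (n₂−1)s₂²)/(n₁+n₂−2)] = √[(186·7.0² + 132·13.6²)/318] = 10.2682.
SE = 10.2682·√(1/187 + 1/133) = 1.1647.
With z* = 2.576, margin = 2.576 × 1.1647 = 3.0003.
x̄₁ − x̄₂ = 83.9 − 58.5 = 25.4000; interval 25.4000 ± 3.0003 = (22.40, 28.40).

(22.40, 28.40)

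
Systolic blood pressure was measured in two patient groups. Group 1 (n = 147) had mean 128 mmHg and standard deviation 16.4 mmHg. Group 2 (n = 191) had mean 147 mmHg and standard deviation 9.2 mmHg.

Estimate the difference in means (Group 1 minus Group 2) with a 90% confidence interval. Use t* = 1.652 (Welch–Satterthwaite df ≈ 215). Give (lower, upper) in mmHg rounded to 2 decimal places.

(-21.49, -16.51)

SE₁ = s₁/√n₁ = 16.4/√147 = 1.3526; SE₂ = 9.2/√191 = 0.6657.
Independent samples, unequal variances: SE_diff = √(SE₁² + SE₂²) = √(1.82952676 + 0.44315649) = 1.5075.
t* = 1.652, so margin of error = 1.652 × 1.5075 = 2.4904.
Difference in means = 128 − 147 = -19.0000.
-19.0000 ± 2.4904 → (-21.49, -16.51).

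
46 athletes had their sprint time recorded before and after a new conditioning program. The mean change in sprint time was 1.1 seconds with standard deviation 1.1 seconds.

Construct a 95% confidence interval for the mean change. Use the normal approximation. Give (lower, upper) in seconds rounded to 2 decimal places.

(0.78, 1.42)

Paired design: SE = s_d/√n = 1.1/√46 = 0.1622.
z* = 1.960; margin of error = 1.960 × 0.1622 = 0.3179.
1.1 ± 0.3179 → (0.78, 1.42).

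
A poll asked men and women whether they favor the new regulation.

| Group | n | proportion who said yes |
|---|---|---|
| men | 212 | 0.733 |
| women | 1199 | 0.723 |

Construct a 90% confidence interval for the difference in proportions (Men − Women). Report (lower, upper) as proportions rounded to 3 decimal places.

The two standard errors are √(0.7330×0.2670/212) = 0.03038 and √(0.7230×0.2770/1199) = 0.01292.
Because the samples are independent, SE_diff = √(0.03038² + 0.01292²) = 0.03301.
Using z* = 1.645 for 90%, ME = 1.645 × 0.03301 = 0.05430.
p̂₁ − p̂₂ = 0.0100; interval 0.0100 ± 0.05430 gives (-0.044, 0.064).

(-0.044, 0.064)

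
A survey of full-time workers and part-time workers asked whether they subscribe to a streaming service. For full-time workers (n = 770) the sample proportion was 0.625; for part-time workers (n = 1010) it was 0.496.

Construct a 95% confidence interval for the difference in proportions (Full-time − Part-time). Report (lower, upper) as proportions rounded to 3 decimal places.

(0.083, 0.175)

The two standard errors are √(0.6250×0.3750/770) = 0.01745 and √(0.4960×0.5040/1010) = 0.01573.
Because the samples are independent, SE_diff = √(0.01745² + 0.01573²) = 0.02349.
Using z* = 1.960 for 95%, ME = 1.960 × 0.02349 = 0.04604.
p̂₁ − p̂₂ = 0.1290; interval 0.1290 ± 0.04604 gives (0.083, 0.175).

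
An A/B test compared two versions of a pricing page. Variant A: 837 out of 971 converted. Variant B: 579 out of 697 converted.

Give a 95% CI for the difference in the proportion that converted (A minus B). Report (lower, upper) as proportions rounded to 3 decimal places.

p̂₁ = 837/971 = 0.8620 and p̂₂ = 579/697 = 0.8307.
SE₁ = √(p̂₁(1−p̂₁)/n₁) = √(0.8620·0.1380/971) = 0.01107; SE₂ = √(0.8307·0.1693/697) = 0.01420.
Independent samples: SE of the difference = √(SE₁² + SE₂²) = √(0.0001225449 + 0.00020164) = 0.01801.
z* for 95% confidence is 1.960, so the margin of error is 1.960 × 0.01801 = 0.03530.
Point estimate p̂₁ − p̂₂ = 0.8620 − 0.8307 = 0.0313.
0.0313 ± 0.03530 → (-0.004, 0.067).

(-0.004, 0.067)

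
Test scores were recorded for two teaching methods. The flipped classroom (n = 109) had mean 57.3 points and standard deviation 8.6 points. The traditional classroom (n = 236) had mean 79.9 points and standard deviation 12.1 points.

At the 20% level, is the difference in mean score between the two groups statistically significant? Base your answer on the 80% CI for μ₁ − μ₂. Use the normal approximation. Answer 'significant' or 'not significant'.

significant

SE₁ = s₁/√n₁ = 8.6/√109 = 0.8237; SE₂ = 12.1/√236 = 0.7876.
Independent samples, unequal variances: SE_diff = √(SE₁² + SE₂²) = √(0.67848169 + 0.62031376) = 1.1396.
z* = 1.282, so margin of error = 1.282 × 1.1396 = 1.4610.
Difference in means = 57.3 − 79.9 = -22.6000.
-22.6000 ± 1.4610 → (-24.0610, -21.1390).
The interval (-24.0610, -21.1390) does not contain 0, so the difference is significant.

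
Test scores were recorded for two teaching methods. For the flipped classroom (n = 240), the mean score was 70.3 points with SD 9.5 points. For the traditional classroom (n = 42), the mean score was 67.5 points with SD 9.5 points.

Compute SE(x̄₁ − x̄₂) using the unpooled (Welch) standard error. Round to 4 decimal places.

1.5890

SE₁ = s₁/√n₁ = 9.5/√240 = 0.6132; SE₂ = 9.5/√42 = 1.4659.
Independent samples, unequal variances: SE_diff = √(SE₁² + SE₂²) = √(0.37601424 + 2.14886281) = 1.5890.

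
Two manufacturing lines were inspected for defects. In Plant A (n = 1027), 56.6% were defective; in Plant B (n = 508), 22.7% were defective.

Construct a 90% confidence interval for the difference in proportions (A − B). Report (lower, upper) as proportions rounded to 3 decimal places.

Each SE is √(p̂(1−p̂)/n): √(0.5660·0.4340/1027) = 0.01547 and √(0.2270·0.7730/508) = 0.01859.
SE(p̂₁ − p̂₂) = √(SE₁² + SE₂²) = √(0.0002393209 + 0.0003455881) = 0.02418, since the two samples are independent.
At 90% confidence z* = 1.645; margin = 1.645 × 0.02418 = 0.03978.
The difference is 0.5660 − 0.2270 = 0.3390, so the interval is 0.3390 ± 0.03978 = (0.299, 0.379).

(0.299, 0.379)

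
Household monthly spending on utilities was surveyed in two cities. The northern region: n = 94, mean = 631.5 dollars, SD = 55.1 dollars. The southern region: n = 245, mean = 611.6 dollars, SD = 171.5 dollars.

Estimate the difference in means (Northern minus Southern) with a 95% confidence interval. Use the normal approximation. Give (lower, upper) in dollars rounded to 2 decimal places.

Standard errors of each mean: 55.1/√94 = 5.6831 and 171.5/√245 = 10.9567.
SE(x̄₁ − x̄₂) = √(5.6831² + 10.9567²) = 12.3429 for independent samples with unequal variances.
With z* = 1.960, the margin is 1.960 × 12.3429 = 24.1921.
x̄₁ − x̄₂ = 631.5 − 611.6 = 19.9000; the interval is 19.9000 ± 24.1921 = (-4.29, 44.09).

(-4.29, 44.09)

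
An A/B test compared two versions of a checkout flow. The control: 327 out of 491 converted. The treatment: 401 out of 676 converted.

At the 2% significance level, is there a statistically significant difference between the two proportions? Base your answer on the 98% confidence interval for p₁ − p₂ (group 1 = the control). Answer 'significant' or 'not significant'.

First, p̂₁ = 327/491 = 0.6660; p̂₂ = 401/676 = 0.5932.
The two standard errors are √(0.6660×0.3340/491) = 0.02128 and √(0.5932×0.4068/676) = 0.01889.
Because the samples are independent, SE_diff = √(0.02128² + 0.01889²) = 0.02845.
Using z* = 2.326 for 98%, ME = 2.326 × 0.02845 = 0.06617.
p̂₁ − p̂₂ = 0.0728; interval 0.0728 ± 0.06617 gives (0.00663, 0.13897).
The interval (0.00663, 0.13897) does not contain 0, so the difference is significant.

significant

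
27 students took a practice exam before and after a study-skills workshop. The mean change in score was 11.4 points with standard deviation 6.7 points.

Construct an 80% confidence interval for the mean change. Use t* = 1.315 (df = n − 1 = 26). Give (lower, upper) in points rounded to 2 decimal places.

This is a matched-pairs design, so SE = s_d/√n = 6.7/√27 = 1.2894.
Margin = 1.315 × 1.2894 = 1.6956; the interval is 11.4 ± 1.6956 = (9.70, 13.10).

(9.70, 13.10)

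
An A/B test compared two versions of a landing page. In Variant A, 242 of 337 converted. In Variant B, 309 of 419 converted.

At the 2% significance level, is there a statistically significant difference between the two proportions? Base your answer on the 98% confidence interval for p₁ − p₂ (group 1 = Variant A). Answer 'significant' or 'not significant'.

not significant

First, p̂₁ = 242/337 = 0.7181; p̂₂ = 309/419 = 0.7375.
The two standard errors are √(0.7181×0.2819/337) = 0.02451 and √(0.7375×0.2625/419) = 0.02150.
Because the samples are independent, SE_diff = √(0.02451² + 0.02150²) = 0.03260.
Using z* = 2.326 for 98%, ME = 2.326 × 0.03260 = 0.07583.
p̂₁ − p̂₂ = -0.0194; interval -0.0194 ± 0.07583 gives (-0.09523, 0.05643).
The interval (-0.09523, 0.05643) contains 0, so the difference is not significant.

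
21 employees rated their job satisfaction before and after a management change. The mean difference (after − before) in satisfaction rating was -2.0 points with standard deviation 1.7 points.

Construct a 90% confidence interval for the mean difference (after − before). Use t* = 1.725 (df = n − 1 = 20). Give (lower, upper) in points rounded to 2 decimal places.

Paired design: SE = s_d/√n = 1.7/√21 = 0.3710.
t* = 1.725; margin of error = 1.725 × 0.3710 = 0.6400.
-2.0 ± 0.6400 → (-2.64, -1.36).

(-2.64, -1.36)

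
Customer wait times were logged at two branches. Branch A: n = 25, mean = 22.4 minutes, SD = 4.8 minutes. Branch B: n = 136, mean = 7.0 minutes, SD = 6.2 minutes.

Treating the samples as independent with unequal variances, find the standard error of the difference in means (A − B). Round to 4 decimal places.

SE₁ = s₁/√n₁ = 4.8/√25 = 0.9600; SE₂ = 6.2/√136 = 0.5316.
Independent samples, unequal variances: SE_diff = √(SE₁² + SE₂²) = √(0.9216 + 0.28259856) = 1.0974.

1.0974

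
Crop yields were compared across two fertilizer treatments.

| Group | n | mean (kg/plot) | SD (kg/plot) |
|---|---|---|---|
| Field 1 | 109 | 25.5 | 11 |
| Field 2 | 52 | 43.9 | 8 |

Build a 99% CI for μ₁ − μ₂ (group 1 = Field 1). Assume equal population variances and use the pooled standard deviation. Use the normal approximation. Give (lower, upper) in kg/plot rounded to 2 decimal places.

(-22.80, -14.00)

Pooled variance s_p² = [108·11² + 51·8²] / (109+52−2) = 102.7170, so s_p = 10.1349.
SE_diff = s_p·√(1/n₁ + 1/n₂) = 10.1349·√(1/109 + 1/52) = 1.7081.
z* = 2.576; margin = 2.576 × 1.7081 = 4.4001.
Difference = 25.5 − 43.9 = -18.4000.
-18.4000 ± 4.4001 → (-22.80, -14.00).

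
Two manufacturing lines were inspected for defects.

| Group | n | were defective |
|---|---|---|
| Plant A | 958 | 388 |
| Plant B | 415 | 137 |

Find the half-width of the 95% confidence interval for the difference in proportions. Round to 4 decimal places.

First, p̂₁ = 388/958 = 0.4050; p̂₂ = 137/415 = 0.3301.
The two standard errors are √(0.4050×0.5950/958) = 0.01586 and √(0.3301×0.6699/415) = 0.02308.
Because the samples are independent, SE_diff = √(0.01586² + 0.02308²) = 0.02800.
Using z* = 1.960 for 95%, ME = 1.960 × 0.02800 = 0.05488.

0.0549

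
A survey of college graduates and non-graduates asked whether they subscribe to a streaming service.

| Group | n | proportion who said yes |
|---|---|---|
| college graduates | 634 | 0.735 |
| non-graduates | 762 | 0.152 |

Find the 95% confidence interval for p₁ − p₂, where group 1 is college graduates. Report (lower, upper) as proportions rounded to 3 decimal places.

Each SE is √(p̂(1−p̂)/n): √(0.7350·0.2650/634) = 0.01753 and √(0.1520·0.8480/762) = 0.01301.
SE(p̂₁ − p̂₂) = √(SE₁² + SE₂²) = √(0.0003073009 + 0.0001692601) = 0.02183, since the two samples are independent.
At 95% confidence z* = 1.960; margin = 1.960 × 0.02183 = 0.04279.
The difference is 0.7350 − 0.1520 = 0.5830, so the interval is 0.5830 ± 0.04279 = (0.540, 0.626).

(0.540, 0.626)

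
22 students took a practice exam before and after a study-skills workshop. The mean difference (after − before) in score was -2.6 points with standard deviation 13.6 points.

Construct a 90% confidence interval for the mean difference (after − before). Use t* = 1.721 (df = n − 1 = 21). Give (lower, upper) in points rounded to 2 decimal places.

(-7.59, 2.39)

This is a matched-pairs design, so SE = s_d/√n = 13.6/√22 = 2.8995.
Margin = 1.721 × 2.8995 = 4.9900; the interval is -2.6 ± 4.9900 = (-7.59, 2.39).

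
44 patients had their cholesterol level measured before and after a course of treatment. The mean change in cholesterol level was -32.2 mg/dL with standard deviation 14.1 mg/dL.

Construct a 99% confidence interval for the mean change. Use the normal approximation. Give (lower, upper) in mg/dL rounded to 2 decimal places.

(-37.68, -26.72)

This is a matched-pairs design, so SE = s_d/√n = 14.1/√44 = 2.1257.
Margin = 2.576 × 2.1257 = 5.4758; the interval is -32.2 ± 5.4758 = (-37.68, -26.72).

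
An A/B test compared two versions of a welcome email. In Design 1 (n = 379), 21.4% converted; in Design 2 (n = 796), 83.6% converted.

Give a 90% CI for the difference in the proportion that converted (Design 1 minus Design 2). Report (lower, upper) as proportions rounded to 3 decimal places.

Each SE is √(p̂(1−p̂)/n): √(0.2140·0.7860/379) = 0.02107 and √(0.8360·0.1640/796) = 0.01312.
SE(p̂₁ − p̂₂) = √(SE₁² + SE₂²) = √(0.0004439449 + 0.0001721344) = 0.02482, since the two samples are independent.
At 90% confidence z* = 1.645; margin = 1.645 × 0.02482 = 0.04083.
The difference is 0.2140 − 0.8360 = -0.6220, so the interval is -0.6220 ± 0.04083 = (-0.663, -0.581).

(-0.663, -0.581)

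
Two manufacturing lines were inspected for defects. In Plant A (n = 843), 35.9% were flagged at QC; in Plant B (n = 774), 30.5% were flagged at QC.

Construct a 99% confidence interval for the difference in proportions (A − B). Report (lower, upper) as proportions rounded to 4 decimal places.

(-0.0062, 0.1142)

SE₁ = √(p̂₁(1−p̂₁)/n₁) = √(0.3590·0.6410/843) = 0.01652; SE₂ = √(0.3050·0.6950/774) = 0.01655.
Independent samples: SE of the difference = √(SE₁² + SE₂²) = √(0.0002729104 + 0.0002739025) = 0.02338.
z* for 99% confidence is 2.576, so the margin of error is 2.576 × 0.02338 = 0.06023.
Point estimate p̂₁ − p̂₂ = 0.3590 − 0.3050 = 0.0540.
0.0540 ± 0.06023 → (-0.0062, 0.1142).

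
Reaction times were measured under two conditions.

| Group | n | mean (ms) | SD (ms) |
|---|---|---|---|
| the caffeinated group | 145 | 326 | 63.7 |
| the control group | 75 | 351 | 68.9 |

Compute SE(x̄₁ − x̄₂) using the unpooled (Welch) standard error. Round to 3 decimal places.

Standard errors of each mean: 63.7/√145 = 5.2900 and 68.9/√75 = 7.9559.
SE(x̄₁ − x̄₂) = √(5.2900² + 7.9559²) = 9.5541 for independent samples with unequal variances.

9.554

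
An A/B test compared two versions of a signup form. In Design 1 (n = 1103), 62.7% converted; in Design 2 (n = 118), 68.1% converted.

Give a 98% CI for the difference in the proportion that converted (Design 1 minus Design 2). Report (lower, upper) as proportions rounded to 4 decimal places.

(-0.1594, 0.0514)

Each SE is √(p̂(1−p̂)/n): √(0.6270·0.3730/1103) = 0.01456 and √(0.6810·0.3190/118) = 0.04291.
SE(p̂₁ − p̂₂) = √(SE₁² + SE₂²) = √(0.0002119936 + 0.0018412681) = 0.04531, since the two samples are independent.
At 98% confidence z* = 2.326; margin = 2.326 × 0.04531 = 0.10539.
The difference is 0.6270 − 0.6810 = -0.0540, so the interval is -0.0540 ± 0.10539 = (-0.1594, 0.0514).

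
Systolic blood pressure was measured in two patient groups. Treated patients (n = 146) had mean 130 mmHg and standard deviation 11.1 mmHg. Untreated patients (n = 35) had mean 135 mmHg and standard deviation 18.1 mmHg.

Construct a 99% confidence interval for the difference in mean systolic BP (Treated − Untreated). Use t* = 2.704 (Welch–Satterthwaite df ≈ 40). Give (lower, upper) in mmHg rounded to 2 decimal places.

Per-group SEs: s₁/√n₁ = 11.1/√146 = 0.9186, s₂/√n₂ = 18.1/√35 = 3.0595.
Unpooled SE of the difference: √(0.84382596 + 9.36054025) = 3.1944.
Margin of error = t* · SE = 2.704 × 3.1944 = 8.6377.
x̄₁ − x̄₂ = 130 − 135 = -5.0000.
CI: -5.0000 ± 8.6377 = (-13.64, 3.64).

(-13.64, 3.64)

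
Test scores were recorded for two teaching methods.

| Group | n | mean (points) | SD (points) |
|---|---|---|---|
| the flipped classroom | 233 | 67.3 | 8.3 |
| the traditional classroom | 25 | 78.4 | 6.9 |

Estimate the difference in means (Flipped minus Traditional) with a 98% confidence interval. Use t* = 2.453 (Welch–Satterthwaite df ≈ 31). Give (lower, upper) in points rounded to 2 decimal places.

Standard errors of each mean: 8.3/√233 = 0.5438 and 6.9/√25 = 1.3800.
SE(x̄₁ − x̄₂) = √(0.5438² + 1.3800²) = 1.4833 for independent samples with unequal variances.
With t* = 2.453, the margin is 2.453 × 1.4833 = 3.6385.
x̄₁ − x̄₂ = 67.3 − 78.4 = -11.1000; the interval is -11.1000 ± 3.6385 = (-14.74, -7.46).

(-14.74, -7.46)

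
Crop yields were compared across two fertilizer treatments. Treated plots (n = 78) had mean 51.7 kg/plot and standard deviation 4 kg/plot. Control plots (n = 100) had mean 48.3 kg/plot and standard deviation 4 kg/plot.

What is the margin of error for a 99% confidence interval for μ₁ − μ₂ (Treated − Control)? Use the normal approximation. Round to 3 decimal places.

1.557

Standard errors of each mean: 4/√78 = 0.4529 and 4/√100 = 0.4000.
SE(x̄₁ − x̄₂) = √(0.4529² + 0.4000²) = 0.6043 for independent samples with unequal variances.
With z* = 2.576, the margin is 2.576 × 0.6043 = 1.5567.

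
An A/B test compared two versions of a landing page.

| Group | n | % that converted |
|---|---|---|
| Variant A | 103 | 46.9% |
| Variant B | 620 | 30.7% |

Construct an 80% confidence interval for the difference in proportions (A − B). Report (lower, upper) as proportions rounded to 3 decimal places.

The two standard errors are √(0.4690×0.5310/103) = 0.04917 and √(0.3070×0.6930/620) = 0.01852.
Because the samples are independent, SE_diff = √(0.04917² + 0.01852²) = 0.05254.
Using z* = 1.282 for 80%, ME = 1.282 × 0.05254 = 0.06736.
p̂₁ − p̂₂ = 0.1620; interval 0.1620 ± 0.06736 gives (0.095, 0.229).

(0.095, 0.229)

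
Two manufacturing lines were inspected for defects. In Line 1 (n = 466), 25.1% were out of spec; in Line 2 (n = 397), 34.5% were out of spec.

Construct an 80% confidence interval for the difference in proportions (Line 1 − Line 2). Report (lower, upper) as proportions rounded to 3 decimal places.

(-0.134, -0.054)

Each SE is √(p̂(1−p̂)/n): √(0.2510·0.7490/466) = 0.02009 and √(0.3450·0.6550/397) = 0.02386.
SE(p̂₁ − p̂₂) = √(SE₁² + SE₂²) = √(0.0004036081 + 0.0005692996) = 0.03119, since the two samples are independent.
At 80% confidence z* = 1.282; margin = 1.282 × 0.03119 = 0.03999.
The difference is 0.2510 − 0.3450 = -0.0940, so the interval is -0.0940 ± 0.03999 = (-0.134, -0.054).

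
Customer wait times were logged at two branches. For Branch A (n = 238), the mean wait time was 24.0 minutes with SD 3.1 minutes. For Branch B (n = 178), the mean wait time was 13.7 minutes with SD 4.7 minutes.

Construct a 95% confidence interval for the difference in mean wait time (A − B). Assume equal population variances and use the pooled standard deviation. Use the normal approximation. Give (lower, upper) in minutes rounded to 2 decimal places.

(9.55, 11.05)

s_p = √[((n₁−1)s₁² + (n₂−1)s₂²)/(n₁+n₂−2)] = √[(237·3.1² + 177·4.7²)/414] = 3.8660.
SE = 3.8660·√(1/238 + 1/178) = 0.3831.
With z* = 1.960, margin = 1.960 × 0.3831 = 0.7509.
x̄₁ − x̄₂ = 24.0 − 13.7 = 10.3000; interval 10.3000 ± 0.7509 = (9.55, 11.05).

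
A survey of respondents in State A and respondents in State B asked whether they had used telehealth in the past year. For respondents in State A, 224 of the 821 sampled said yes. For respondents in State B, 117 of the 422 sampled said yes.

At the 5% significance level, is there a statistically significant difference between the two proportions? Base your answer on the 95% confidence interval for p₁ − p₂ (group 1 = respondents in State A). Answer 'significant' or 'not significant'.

not significant

First, p̂₁ = 224/821 = 0.2728; p̂₂ = 117/422 = 0.2773.
The two standard errors are √(0.2728×0.7272/821) = 0.01554 and √(0.2773×0.7227/422) = 0.02179.
Because the samples are independent, SE_diff = √(0.01554² + 0.02179²) = 0.02676.
Using z* = 1.960 for 95%, ME = 1.960 × 0.02676 = 0.05245.
p̂₁ − p̂₂ = -0.0045; interval -0.0045 ± 0.05245 gives (-0.05695, 0.04795).
The interval (-0.05695, 0.04795) contains 0, so the difference is not significant.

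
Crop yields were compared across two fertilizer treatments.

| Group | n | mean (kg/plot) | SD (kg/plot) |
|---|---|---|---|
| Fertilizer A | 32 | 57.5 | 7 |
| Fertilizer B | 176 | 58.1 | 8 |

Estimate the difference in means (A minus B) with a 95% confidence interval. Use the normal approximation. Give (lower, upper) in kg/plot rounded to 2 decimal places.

Per-group SEs: s₁/√n₁ = 7/√32 = 1.2374, s₂/√n₂ = 8/√176 = 0.6030.
Unpooled SE of the difference: √(1.53115876 + 0.363609) = 1.3765.
Margin of error = z* · SE = 1.960 × 1.3765 = 2.6979.
x̄₁ − x̄₂ = 57.5 − 58.1 = -0.6000.
CI: -0.6000 ± 2.6979 = (-3.30, 2.10).

(-3.30, 2.10)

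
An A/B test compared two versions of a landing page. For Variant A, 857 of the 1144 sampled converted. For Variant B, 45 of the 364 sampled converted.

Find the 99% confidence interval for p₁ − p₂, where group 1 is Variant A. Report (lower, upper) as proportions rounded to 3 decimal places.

(0.570, 0.681)

First, p̂₁ = 857/1144 = 0.7491; p̂₂ = 45/364 = 0.1236.
The two standard errors are √(0.7491×0.2509/1144) = 0.01282 and √(0.1236×0.8764/364) = 0.01725.
Because the samples are independent, SE_diff = √(0.01282² + 0.01725²) = 0.02149.
Using z* = 2.576 for 99%, ME = 2.576 × 0.02149 = 0.05536.
p̂₁ − p̂₂ = 0.6255; interval 0.6255 ± 0.05536 gives (0.570, 0.681).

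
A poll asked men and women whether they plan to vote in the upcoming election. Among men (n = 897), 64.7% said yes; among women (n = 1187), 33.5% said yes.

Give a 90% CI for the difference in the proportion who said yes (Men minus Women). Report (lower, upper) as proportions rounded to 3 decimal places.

Each SE is √(p̂(1−p̂)/n): √(0.6470·0.3530/897) = 0.01596 and √(0.3350·0.6650/1187) = 0.01370.
SE(p̂₁ − p̂₂) = √(SE₁² + SE₂²) = √(0.0002547216 + 0.00018769) = 0.02103, since the two samples are independent.
At 90% confidence z* = 1.645; margin = 1.645 × 0.02103 = 0.03459.
The difference is 0.6470 − 0.3350 = 0.3120, so the interval is 0.3120 ± 0.03459 = (0.277, 0.347).

(0.277, 0.347)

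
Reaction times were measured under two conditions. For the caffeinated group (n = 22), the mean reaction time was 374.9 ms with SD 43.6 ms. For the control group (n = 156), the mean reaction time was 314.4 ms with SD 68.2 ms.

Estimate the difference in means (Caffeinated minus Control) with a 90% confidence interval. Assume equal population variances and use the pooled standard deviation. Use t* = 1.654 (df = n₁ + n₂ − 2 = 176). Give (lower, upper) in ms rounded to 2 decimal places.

Pooled variance s_p² = [21·43.6² + 155·68.2²] / (22+156−2) = 4323.0816, so s_p = 65.7501.
SE_diff = s_p·√(1/n₁ + 1/n₂) = 65.7501·√(1/22 + 1/156) = 14.9738.
t* = 1.654; margin = 1.654 × 14.9738 = 24.7667.
Difference = 374.9 − 314.4 = 60.5000.
60.5000 ± 24.7667 → (35.73, 85.27).

(35.73, 85.27)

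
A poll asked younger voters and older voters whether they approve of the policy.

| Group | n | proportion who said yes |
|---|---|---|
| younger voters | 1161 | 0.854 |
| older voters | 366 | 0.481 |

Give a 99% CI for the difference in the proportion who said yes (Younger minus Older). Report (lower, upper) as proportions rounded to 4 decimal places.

SE₁ = √(p̂₁(1−p̂₁)/n₁) = √(0.8540·0.1460/1161) = 0.01036; SE₂ = √(0.4810·0.5190/366) = 0.02612.
Independent samples: SE of the difference = √(SE₁² + SE₂²) = √(0.0001073296 + 0.0006822544) = 0.02810.
z* for 99% confidence is 2.576, so the margin of error is 2.576 × 0.02810 = 0.07239.
Point estimate p̂₁ − p̂₂ = 0.8540 − 0.4810 = 0.3730.
0.3730 ± 0.07239 → (0.3006, 0.4454).

(0.3006, 0.4454)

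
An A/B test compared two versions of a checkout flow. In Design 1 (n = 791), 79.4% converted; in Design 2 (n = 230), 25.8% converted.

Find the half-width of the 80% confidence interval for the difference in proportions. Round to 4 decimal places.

Each SE is √(p̂(1−p̂)/n): √(0.7940·0.2060/791) = 0.01438 and √(0.2580·0.7420/230) = 0.02885.
SE(p̂₁ − p̂₂) = √(SE₁² + SE₂²) = √(0.0002067844 + 0.0008323225) = 0.03224, since the two samples are independent.
At 80% confidence z* = 1.282; margin = 1.282 × 0.03224 = 0.04133.

0.0413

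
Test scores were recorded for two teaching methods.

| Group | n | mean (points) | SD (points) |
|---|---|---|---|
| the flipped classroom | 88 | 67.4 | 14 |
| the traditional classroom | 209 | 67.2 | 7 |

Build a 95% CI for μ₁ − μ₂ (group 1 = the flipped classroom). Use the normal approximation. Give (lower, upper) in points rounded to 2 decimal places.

(-2.88, 3.28)

Per-group SEs: s₁/√n₁ = 14/√88 = 1.4924, s₂/√n₂ = 7/√209 = 0.4842.
Unpooled SE of the difference: √(2.22725776 + 0.23444964) = 1.5690.
Margin of error = z* · SE = 1.960 × 1.5690 = 3.0752.
x̄₁ − x̄₂ = 67.4 − 67.2 = 0.2000.
CI: 0.2000 ± 3.0752 = (-2.88, 3.28).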